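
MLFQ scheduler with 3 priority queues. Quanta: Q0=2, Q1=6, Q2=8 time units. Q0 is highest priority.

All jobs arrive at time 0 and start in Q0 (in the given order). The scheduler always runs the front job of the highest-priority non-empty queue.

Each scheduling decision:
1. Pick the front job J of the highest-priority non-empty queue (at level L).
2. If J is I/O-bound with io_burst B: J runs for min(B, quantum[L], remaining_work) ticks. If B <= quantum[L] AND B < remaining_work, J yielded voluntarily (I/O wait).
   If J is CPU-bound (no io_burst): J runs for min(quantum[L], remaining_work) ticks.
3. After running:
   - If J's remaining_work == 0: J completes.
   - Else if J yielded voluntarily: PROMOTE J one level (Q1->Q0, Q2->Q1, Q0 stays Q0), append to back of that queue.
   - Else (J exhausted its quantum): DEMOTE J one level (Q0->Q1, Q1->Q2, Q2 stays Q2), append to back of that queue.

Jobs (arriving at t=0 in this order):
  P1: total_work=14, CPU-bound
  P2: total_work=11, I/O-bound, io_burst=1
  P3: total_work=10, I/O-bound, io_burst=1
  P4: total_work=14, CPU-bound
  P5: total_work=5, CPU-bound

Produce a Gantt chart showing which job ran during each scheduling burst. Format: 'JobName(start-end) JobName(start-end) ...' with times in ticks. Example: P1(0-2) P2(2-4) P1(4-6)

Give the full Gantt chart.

Answer: P1(0-2) P2(2-3) P3(3-4) P4(4-6) P5(6-8) P2(8-9) P3(9-10) P2(10-11) P3(11-12) P2(12-13) P3(13-14) P2(14-15) P3(15-16) P2(16-17) P3(17-18) P2(18-19) P3(19-20) P2(20-21) P3(21-22) P2(22-23) P3(23-24) P2(24-25) P3(25-26) P2(26-27) P1(27-33) P4(33-39) P5(39-42) P1(42-48) P4(48-54)

Derivation:
t=0-2: P1@Q0 runs 2, rem=12, quantum used, demote→Q1. Q0=[P2,P3,P4,P5] Q1=[P1] Q2=[]
t=2-3: P2@Q0 runs 1, rem=10, I/O yield, promote→Q0. Q0=[P3,P4,P5,P2] Q1=[P1] Q2=[]
t=3-4: P3@Q0 runs 1, rem=9, I/O yield, promote→Q0. Q0=[P4,P5,P2,P3] Q1=[P1] Q2=[]
t=4-6: P4@Q0 runs 2, rem=12, quantum used, demote→Q1. Q0=[P5,P2,P3] Q1=[P1,P4] Q2=[]
t=6-8: P5@Q0 runs 2, rem=3, quantum used, demote→Q1. Q0=[P2,P3] Q1=[P1,P4,P5] Q2=[]
t=8-9: P2@Q0 runs 1, rem=9, I/O yield, promote→Q0. Q0=[P3,P2] Q1=[P1,P4,P5] Q2=[]
t=9-10: P3@Q0 runs 1, rem=8, I/O yield, promote→Q0. Q0=[P2,P3] Q1=[P1,P4,P5] Q2=[]
t=10-11: P2@Q0 runs 1, rem=8, I/O yield, promote→Q0. Q0=[P3,P2] Q1=[P1,P4,P5] Q2=[]
t=11-12: P3@Q0 runs 1, rem=7, I/O yield, promote→Q0. Q0=[P2,P3] Q1=[P1,P4,P5] Q2=[]
t=12-13: P2@Q0 runs 1, rem=7, I/O yield, promote→Q0. Q0=[P3,P2] Q1=[P1,P4,P5] Q2=[]
t=13-14: P3@Q0 runs 1, rem=6, I/O yield, promote→Q0. Q0=[P2,P3] Q1=[P1,P4,P5] Q2=[]
t=14-15: P2@Q0 runs 1, rem=6, I/O yield, promote→Q0. Q0=[P3,P2] Q1=[P1,P4,P5] Q2=[]
t=15-16: P3@Q0 runs 1, rem=5, I/O yield, promote→Q0. Q0=[P2,P3] Q1=[P1,P4,P5] Q2=[]
t=16-17: P2@Q0 runs 1, rem=5, I/O yield, promote→Q0. Q0=[P3,P2] Q1=[P1,P4,P5] Q2=[]
t=17-18: P3@Q0 runs 1, rem=4, I/O yield, promote→Q0. Q0=[P2,P3] Q1=[P1,P4,P5] Q2=[]
t=18-19: P2@Q0 runs 1, rem=4, I/O yield, promote→Q0. Q0=[P3,P2] Q1=[P1,P4,P5] Q2=[]
t=19-20: P3@Q0 runs 1, rem=3, I/O yield, promote→Q0. Q0=[P2,P3] Q1=[P1,P4,P5] Q2=[]
t=20-21: P2@Q0 runs 1, rem=3, I/O yield, promote→Q0. Q0=[P3,P2] Q1=[P1,P4,P5] Q2=[]
t=21-22: P3@Q0 runs 1, rem=2, I/O yield, promote→Q0. Q0=[P2,P3] Q1=[P1,P4,P5] Q2=[]
t=22-23: P2@Q0 runs 1, rem=2, I/O yield, promote→Q0. Q0=[P3,P2] Q1=[P1,P4,P5] Q2=[]
t=23-24: P3@Q0 runs 1, rem=1, I/O yield, promote→Q0. Q0=[P2,P3] Q1=[P1,P4,P5] Q2=[]
t=24-25: P2@Q0 runs 1, rem=1, I/O yield, promote→Q0. Q0=[P3,P2] Q1=[P1,P4,P5] Q2=[]
t=25-26: P3@Q0 runs 1, rem=0, completes. Q0=[P2] Q1=[P1,P4,P5] Q2=[]
t=26-27: P2@Q0 runs 1, rem=0, completes. Q0=[] Q1=[P1,P4,P5] Q2=[]
t=27-33: P1@Q1 runs 6, rem=6, quantum used, demote→Q2. Q0=[] Q1=[P4,P5] Q2=[P1]
t=33-39: P4@Q1 runs 6, rem=6, quantum used, demote→Q2. Q0=[] Q1=[P5] Q2=[P1,P4]
t=39-42: P5@Q1 runs 3, rem=0, completes. Q0=[] Q1=[] Q2=[P1,P4]
t=42-48: P1@Q2 runs 6, rem=0, completes. Q0=[] Q1=[] Q2=[P4]
t=48-54: P4@Q2 runs 6, rem=0, completes. Q0=[] Q1=[] Q2=[]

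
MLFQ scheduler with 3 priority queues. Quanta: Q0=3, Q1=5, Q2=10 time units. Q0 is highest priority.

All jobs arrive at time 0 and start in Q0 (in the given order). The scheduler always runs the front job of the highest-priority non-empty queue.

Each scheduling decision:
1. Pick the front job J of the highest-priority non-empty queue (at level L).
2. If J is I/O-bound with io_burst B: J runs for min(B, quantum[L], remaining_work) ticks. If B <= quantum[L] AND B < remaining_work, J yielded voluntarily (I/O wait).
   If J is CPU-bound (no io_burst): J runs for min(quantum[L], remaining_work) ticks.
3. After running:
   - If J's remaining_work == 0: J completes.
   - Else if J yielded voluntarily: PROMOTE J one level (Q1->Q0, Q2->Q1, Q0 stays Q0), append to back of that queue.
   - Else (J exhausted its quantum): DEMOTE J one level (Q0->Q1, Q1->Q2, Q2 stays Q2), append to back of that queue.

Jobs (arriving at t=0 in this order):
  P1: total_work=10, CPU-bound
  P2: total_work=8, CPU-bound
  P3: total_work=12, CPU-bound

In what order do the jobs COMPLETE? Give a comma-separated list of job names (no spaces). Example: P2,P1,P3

t=0-3: P1@Q0 runs 3, rem=7, quantum used, demote→Q1. Q0=[P2,P3] Q1=[P1] Q2=[]
t=3-6: P2@Q0 runs 3, rem=5, quantum used, demote→Q1. Q0=[P3] Q1=[P1,P2] Q2=[]
t=6-9: P3@Q0 runs 3, rem=9, quantum used, demote→Q1. Q0=[] Q1=[P1,P2,P3] Q2=[]
t=9-14: P1@Q1 runs 5, rem=2, quantum used, demote→Q2. Q0=[] Q1=[P2,P3] Q2=[P1]
t=14-19: P2@Q1 runs 5, rem=0, completes. Q0=[] Q1=[P3] Q2=[P1]
t=19-24: P3@Q1 runs 5, rem=4, quantum used, demote→Q2. Q0=[] Q1=[] Q2=[P1,P3]
t=24-26: P1@Q2 runs 2, rem=0, completes. Q0=[] Q1=[] Q2=[P3]
t=26-30: P3@Q2 runs 4, rem=0, completes. Q0=[] Q1=[] Q2=[]

Answer: P2,P1,P3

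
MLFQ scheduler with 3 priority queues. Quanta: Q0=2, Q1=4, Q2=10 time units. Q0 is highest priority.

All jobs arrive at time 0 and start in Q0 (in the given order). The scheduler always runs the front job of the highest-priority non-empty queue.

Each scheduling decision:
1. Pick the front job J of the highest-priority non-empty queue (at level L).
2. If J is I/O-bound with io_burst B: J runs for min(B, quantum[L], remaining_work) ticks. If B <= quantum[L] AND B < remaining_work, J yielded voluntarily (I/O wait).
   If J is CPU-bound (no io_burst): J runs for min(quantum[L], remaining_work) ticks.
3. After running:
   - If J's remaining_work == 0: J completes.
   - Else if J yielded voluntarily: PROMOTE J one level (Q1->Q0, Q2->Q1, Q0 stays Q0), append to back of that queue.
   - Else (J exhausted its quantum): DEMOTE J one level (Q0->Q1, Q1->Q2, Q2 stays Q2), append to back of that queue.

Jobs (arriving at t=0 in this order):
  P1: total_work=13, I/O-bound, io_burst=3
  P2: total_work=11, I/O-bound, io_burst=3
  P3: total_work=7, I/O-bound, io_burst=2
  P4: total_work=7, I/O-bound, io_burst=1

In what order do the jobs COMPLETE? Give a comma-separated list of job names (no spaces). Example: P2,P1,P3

t=0-2: P1@Q0 runs 2, rem=11, quantum used, demote→Q1. Q0=[P2,P3,P4] Q1=[P1] Q2=[]
t=2-4: P2@Q0 runs 2, rem=9, quantum used, demote→Q1. Q0=[P3,P4] Q1=[P1,P2] Q2=[]
t=4-6: P3@Q0 runs 2, rem=5, I/O yield, promote→Q0. Q0=[P4,P3] Q1=[P1,P2] Q2=[]
t=6-7: P4@Q0 runs 1, rem=6, I/O yield, promote→Q0. Q0=[P3,P4] Q1=[P1,P2] Q2=[]
t=7-9: P3@Q0 runs 2, rem=3, I/O yield, promote→Q0. Q0=[P4,P3] Q1=[P1,P2] Q2=[]
t=9-10: P4@Q0 runs 1, rem=5, I/O yield, promote→Q0. Q0=[P3,P4] Q1=[P1,P2] Q2=[]
t=10-12: P3@Q0 runs 2, rem=1, I/O yield, promote→Q0. Q0=[P4,P3] Q1=[P1,P2] Q2=[]
t=12-13: P4@Q0 runs 1, rem=4, I/O yield, promote→Q0. Q0=[P3,P4] Q1=[P1,P2] Q2=[]
t=13-14: P3@Q0 runs 1, rem=0, completes. Q0=[P4] Q1=[P1,P2] Q2=[]
t=14-15: P4@Q0 runs 1, rem=3, I/O yield, promote→Q0. Q0=[P4] Q1=[P1,P2] Q2=[]
t=15-16: P4@Q0 runs 1, rem=2, I/O yield, promote→Q0. Q0=[P4] Q1=[P1,P2] Q2=[]
t=16-17: P4@Q0 runs 1, rem=1, I/O yield, promote→Q0. Q0=[P4] Q1=[P1,P2] Q2=[]
t=17-18: P4@Q0 runs 1, rem=0, completes. Q0=[] Q1=[P1,P2] Q2=[]
t=18-21: P1@Q1 runs 3, rem=8, I/O yield, promote→Q0. Q0=[P1] Q1=[P2] Q2=[]
t=21-23: P1@Q0 runs 2, rem=6, quantum used, demote→Q1. Q0=[] Q1=[P2,P1] Q2=[]
t=23-26: P2@Q1 runs 3, rem=6, I/O yield, promote→Q0. Q0=[P2] Q1=[P1] Q2=[]
t=26-28: P2@Q0 runs 2, rem=4, quantum used, demote→Q1. Q0=[] Q1=[P1,P2] Q2=[]
t=28-31: P1@Q1 runs 3, rem=3, I/O yield, promote→Q0. Q0=[P1] Q1=[P2] Q2=[]
t=31-33: P1@Q0 runs 2, rem=1, quantum used, demote→Q1. Q0=[] Q1=[P2,P1] Q2=[]
t=33-36: P2@Q1 runs 3, rem=1, I/O yield, promote→Q0. Q0=[P2] Q1=[P1] Q2=[]
t=36-37: P2@Q0 runs 1, rem=0, completes. Q0=[] Q1=[P1] Q2=[]
t=37-38: P1@Q1 runs 1, rem=0, completes. Q0=[] Q1=[] Q2=[]

Answer: P3,P4,P2,P1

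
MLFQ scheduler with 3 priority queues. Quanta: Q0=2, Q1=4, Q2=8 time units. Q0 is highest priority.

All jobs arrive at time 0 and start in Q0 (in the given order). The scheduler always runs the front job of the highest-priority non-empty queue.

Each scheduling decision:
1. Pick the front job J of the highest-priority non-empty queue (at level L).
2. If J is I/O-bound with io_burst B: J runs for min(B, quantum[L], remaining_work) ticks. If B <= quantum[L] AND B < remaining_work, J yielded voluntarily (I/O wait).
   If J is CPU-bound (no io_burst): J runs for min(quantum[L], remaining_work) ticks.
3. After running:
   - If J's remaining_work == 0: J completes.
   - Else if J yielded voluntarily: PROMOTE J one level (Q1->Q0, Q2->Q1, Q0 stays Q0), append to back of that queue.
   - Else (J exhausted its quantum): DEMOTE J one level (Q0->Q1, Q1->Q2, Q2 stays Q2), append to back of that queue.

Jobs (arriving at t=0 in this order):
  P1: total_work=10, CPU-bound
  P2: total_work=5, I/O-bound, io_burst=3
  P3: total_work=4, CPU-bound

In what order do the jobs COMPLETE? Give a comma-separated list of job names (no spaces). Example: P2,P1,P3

t=0-2: P1@Q0 runs 2, rem=8, quantum used, demote→Q1. Q0=[P2,P3] Q1=[P1] Q2=[]
t=2-4: P2@Q0 runs 2, rem=3, quantum used, demote→Q1. Q0=[P3] Q1=[P1,P2] Q2=[]
t=4-6: P3@Q0 runs 2, rem=2, quantum used, demote→Q1. Q0=[] Q1=[P1,P2,P3] Q2=[]
t=6-10: P1@Q1 runs 4, rem=4, quantum used, demote→Q2. Q0=[] Q1=[P2,P3] Q2=[P1]
t=10-13: P2@Q1 runs 3, rem=0, completes. Q0=[] Q1=[P3] Q2=[P1]
t=13-15: P3@Q1 runs 2, rem=0, completes. Q0=[] Q1=[] Q2=[P1]
t=15-19: P1@Q2 runs 4, rem=0, completes. Q0=[] Q1=[] Q2=[]

Answer: P2,P3,P1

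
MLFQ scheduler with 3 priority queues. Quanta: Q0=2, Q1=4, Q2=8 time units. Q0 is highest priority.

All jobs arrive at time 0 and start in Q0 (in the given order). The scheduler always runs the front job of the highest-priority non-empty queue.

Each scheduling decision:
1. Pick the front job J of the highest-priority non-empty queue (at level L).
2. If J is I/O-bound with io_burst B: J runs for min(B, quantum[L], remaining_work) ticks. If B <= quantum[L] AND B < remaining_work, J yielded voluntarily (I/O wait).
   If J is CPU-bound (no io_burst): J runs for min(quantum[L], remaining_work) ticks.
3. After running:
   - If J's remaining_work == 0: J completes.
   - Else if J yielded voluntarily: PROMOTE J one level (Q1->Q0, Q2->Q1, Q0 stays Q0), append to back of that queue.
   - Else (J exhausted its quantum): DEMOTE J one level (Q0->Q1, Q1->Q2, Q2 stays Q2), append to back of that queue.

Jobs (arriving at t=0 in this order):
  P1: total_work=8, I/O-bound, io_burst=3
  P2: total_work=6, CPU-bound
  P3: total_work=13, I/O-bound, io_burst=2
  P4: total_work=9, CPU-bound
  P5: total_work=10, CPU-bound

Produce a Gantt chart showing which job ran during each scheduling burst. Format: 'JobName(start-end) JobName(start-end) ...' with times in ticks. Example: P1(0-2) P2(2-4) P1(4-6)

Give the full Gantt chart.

Answer: P1(0-2) P2(2-4) P3(4-6) P4(6-8) P5(8-10) P3(10-12) P3(12-14) P3(14-16) P3(16-18) P3(18-20) P3(20-21) P1(21-24) P1(24-26) P2(26-30) P4(30-34) P5(34-38) P1(38-39) P4(39-42) P5(42-46)

Derivation:
t=0-2: P1@Q0 runs 2, rem=6, quantum used, demote→Q1. Q0=[P2,P3,P4,P5] Q1=[P1] Q2=[]
t=2-4: P2@Q0 runs 2, rem=4, quantum used, demote→Q1. Q0=[P3,P4,P5] Q1=[P1,P2] Q2=[]
t=4-6: P3@Q0 runs 2, rem=11, I/O yield, promote→Q0. Q0=[P4,P5,P3] Q1=[P1,P2] Q2=[]
t=6-8: P4@Q0 runs 2, rem=7, quantum used, demote→Q1. Q0=[P5,P3] Q1=[P1,P2,P4] Q2=[]
t=8-10: P5@Q0 runs 2, rem=8, quantum used, demote→Q1. Q0=[P3] Q1=[P1,P2,P4,P5] Q2=[]
t=10-12: P3@Q0 runs 2, rem=9, I/O yield, promote→Q0. Q0=[P3] Q1=[P1,P2,P4,P5] Q2=[]
t=12-14: P3@Q0 runs 2, rem=7, I/O yield, promote→Q0. Q0=[P3] Q1=[P1,P2,P4,P5] Q2=[]
t=14-16: P3@Q0 runs 2, rem=5, I/O yield, promote→Q0. Q0=[P3] Q1=[P1,P2,P4,P5] Q2=[]
t=16-18: P3@Q0 runs 2, rem=3, I/O yield, promote→Q0. Q0=[P3] Q1=[P1,P2,P4,P5] Q2=[]
t=18-20: P3@Q0 runs 2, rem=1, I/O yield, promote→Q0. Q0=[P3] Q1=[P1,P2,P4,P5] Q2=[]
t=20-21: P3@Q0 runs 1, rem=0, completes. Q0=[] Q1=[P1,P2,P4,P5] Q2=[]
t=21-24: P1@Q1 runs 3, rem=3, I/O yield, promote→Q0. Q0=[P1] Q1=[P2,P4,P5] Q2=[]
t=24-26: P1@Q0 runs 2, rem=1, quantum used, demote→Q1. Q0=[] Q1=[P2,P4,P5,P1] Q2=[]
t=26-30: P2@Q1 runs 4, rem=0, completes. Q0=[] Q1=[P4,P5,P1] Q2=[]
t=30-34: P4@Q1 runs 4, rem=3, quantum used, demote→Q2. Q0=[] Q1=[P5,P1] Q2=[P4]
t=34-38: P5@Q1 runs 4, rem=4, quantum used, demote→Q2. Q0=[] Q1=[P1] Q2=[P4,P5]
t=38-39: P1@Q1 runs 1, rem=0, completes. Q0=[] Q1=[] Q2=[P4,P5]
t=39-42: P4@Q2 runs 3, rem=0, completes. Q0=[] Q1=[] Q2=[P5]
t=42-46: P5@Q2 runs 4, rem=0, completes. Q0=[] Q1=[] Q2=[]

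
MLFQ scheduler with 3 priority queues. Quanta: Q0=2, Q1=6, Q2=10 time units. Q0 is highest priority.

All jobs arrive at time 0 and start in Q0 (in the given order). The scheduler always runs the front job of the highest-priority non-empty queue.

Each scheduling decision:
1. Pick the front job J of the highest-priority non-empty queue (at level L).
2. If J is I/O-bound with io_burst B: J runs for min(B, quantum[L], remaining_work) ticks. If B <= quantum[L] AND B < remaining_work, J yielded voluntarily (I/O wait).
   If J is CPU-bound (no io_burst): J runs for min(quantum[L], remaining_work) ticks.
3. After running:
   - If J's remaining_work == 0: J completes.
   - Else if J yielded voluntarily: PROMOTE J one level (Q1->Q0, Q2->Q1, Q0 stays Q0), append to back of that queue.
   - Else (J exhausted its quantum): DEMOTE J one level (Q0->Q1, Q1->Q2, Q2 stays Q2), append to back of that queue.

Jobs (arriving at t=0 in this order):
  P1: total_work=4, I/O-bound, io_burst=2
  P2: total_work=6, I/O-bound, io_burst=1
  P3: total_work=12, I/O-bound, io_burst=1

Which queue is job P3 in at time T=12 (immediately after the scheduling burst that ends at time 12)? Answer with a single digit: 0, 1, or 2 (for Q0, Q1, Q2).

Answer: 0

Derivation:
t=0-2: P1@Q0 runs 2, rem=2, I/O yield, promote→Q0. Q0=[P2,P3,P1] Q1=[] Q2=[]
t=2-3: P2@Q0 runs 1, rem=5, I/O yield, promote→Q0. Q0=[P3,P1,P2] Q1=[] Q2=[]
t=3-4: P3@Q0 runs 1, rem=11, I/O yield, promote→Q0. Q0=[P1,P2,P3] Q1=[] Q2=[]
t=4-6: P1@Q0 runs 2, rem=0, completes. Q0=[P2,P3] Q1=[] Q2=[]
t=6-7: P2@Q0 runs 1, rem=4, I/O yield, promote→Q0. Q0=[P3,P2] Q1=[] Q2=[]
t=7-8: P3@Q0 runs 1, rem=10, I/O yield, promote→Q0. Q0=[P2,P3] Q1=[] Q2=[]
t=8-9: P2@Q0 runs 1, rem=3, I/O yield, promote→Q0. Q0=[P3,P2] Q1=[] Q2=[]
t=9-10: P3@Q0 runs 1, rem=9, I/O yield, promote→Q0. Q0=[P2,P3] Q1=[] Q2=[]
t=10-11: P2@Q0 runs 1, rem=2, I/O yield, promote→Q0. Q0=[P3,P2] Q1=[] Q2=[]
t=11-12: P3@Q0 runs 1, rem=8, I/O yield, promote→Q0. Q0=[P2,P3] Q1=[] Q2=[]
t=12-13: P2@Q0 runs 1, rem=1, I/O yield, promote→Q0. Q0=[P3,P2] Q1=[] Q2=[]
t=13-14: P3@Q0 runs 1, rem=7, I/O yield, promote→Q0. Q0=[P2,P3] Q1=[] Q2=[]
t=14-15: P2@Q0 runs 1, rem=0, completes. Q0=[P3] Q1=[] Q2=[]
t=15-16: P3@Q0 runs 1, rem=6, I/O yield, promote→Q0. Q0=[P3] Q1=[] Q2=[]
t=16-17: P3@Q0 runs 1, rem=5, I/O yield, promote→Q0. Q0=[P3] Q1=[] Q2=[]
t=17-18: P3@Q0 runs 1, rem=4, I/O yield, promote→Q0. Q0=[P3] Q1=[] Q2=[]
t=18-19: P3@Q0 runs 1, rem=3, I/O yield, promote→Q0. Q0=[P3] Q1=[] Q2=[]
t=19-20: P3@Q0 runs 1, rem=2, I/O yield, promote→Q0. Q0=[P3] Q1=[] Q2=[]
t=20-21: P3@Q0 runs 1, rem=1, I/O yield, promote→Q0. Q0=[P3] Q1=[] Q2=[]
t=21-22: P3@Q0 runs 1, rem=0, completes. Q0=[] Q1=[] Q2=[]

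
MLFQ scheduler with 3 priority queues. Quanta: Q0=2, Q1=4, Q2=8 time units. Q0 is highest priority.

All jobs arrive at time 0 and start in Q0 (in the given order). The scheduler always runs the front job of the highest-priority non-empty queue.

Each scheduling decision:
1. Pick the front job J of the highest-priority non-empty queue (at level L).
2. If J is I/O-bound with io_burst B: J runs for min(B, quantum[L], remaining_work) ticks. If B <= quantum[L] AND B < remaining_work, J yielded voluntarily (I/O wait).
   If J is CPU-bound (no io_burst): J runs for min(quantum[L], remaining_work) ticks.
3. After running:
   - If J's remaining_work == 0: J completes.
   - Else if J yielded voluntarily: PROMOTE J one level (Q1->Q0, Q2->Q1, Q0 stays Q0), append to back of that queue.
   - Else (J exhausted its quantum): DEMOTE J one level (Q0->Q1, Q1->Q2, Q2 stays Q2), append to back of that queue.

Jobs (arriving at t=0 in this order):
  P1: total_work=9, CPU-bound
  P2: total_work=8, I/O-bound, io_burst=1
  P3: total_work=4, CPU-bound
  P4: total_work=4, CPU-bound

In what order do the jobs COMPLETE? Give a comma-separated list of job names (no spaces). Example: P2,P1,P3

Answer: P2,P3,P4,P1

Derivation:
t=0-2: P1@Q0 runs 2, rem=7, quantum used, demote→Q1. Q0=[P2,P3,P4] Q1=[P1] Q2=[]
t=2-3: P2@Q0 runs 1, rem=7, I/O yield, promote→Q0. Q0=[P3,P4,P2] Q1=[P1] Q2=[]
t=3-5: P3@Q0 runs 2, rem=2, quantum used, demote→Q1. Q0=[P4,P2] Q1=[P1,P3] Q2=[]
t=5-7: P4@Q0 runs 2, rem=2, quantum used, demote→Q1. Q0=[P2] Q1=[P1,P3,P4] Q2=[]
t=7-8: P2@Q0 runs 1, rem=6, I/O yield, promote→Q0. Q0=[P2] Q1=[P1,P3,P4] Q2=[]
t=8-9: P2@Q0 runs 1, rem=5, I/O yield, promote→Q0. Q0=[P2] Q1=[P1,P3,P4] Q2=[]
t=9-10: P2@Q0 runs 1, rem=4, I/O yield, promote→Q0. Q0=[P2] Q1=[P1,P3,P4] Q2=[]
t=10-11: P2@Q0 runs 1, rem=3, I/O yield, promote→Q0. Q0=[P2] Q1=[P1,P3,P4] Q2=[]
t=11-12: P2@Q0 runs 1, rem=2, I/O yield, promote→Q0. Q0=[P2] Q1=[P1,P3,P4] Q2=[]
t=12-13: P2@Q0 runs 1, rem=1, I/O yield, promote→Q0. Q0=[P2] Q1=[P1,P3,P4] Q2=[]
t=13-14: P2@Q0 runs 1, rem=0, completes. Q0=[] Q1=[P1,P3,P4] Q2=[]
t=14-18: P1@Q1 runs 4, rem=3, quantum used, demote→Q2. Q0=[] Q1=[P3,P4] Q2=[P1]
t=18-20: P3@Q1 runs 2, rem=0, completes. Q0=[] Q1=[P4] Q2=[P1]
t=20-22: P4@Q1 runs 2, rem=0, completes. Q0=[] Q1=[] Q2=[P1]
t=22-25: P1@Q2 runs 3, rem=0, completes. Q0=[] Q1=[] Q2=[]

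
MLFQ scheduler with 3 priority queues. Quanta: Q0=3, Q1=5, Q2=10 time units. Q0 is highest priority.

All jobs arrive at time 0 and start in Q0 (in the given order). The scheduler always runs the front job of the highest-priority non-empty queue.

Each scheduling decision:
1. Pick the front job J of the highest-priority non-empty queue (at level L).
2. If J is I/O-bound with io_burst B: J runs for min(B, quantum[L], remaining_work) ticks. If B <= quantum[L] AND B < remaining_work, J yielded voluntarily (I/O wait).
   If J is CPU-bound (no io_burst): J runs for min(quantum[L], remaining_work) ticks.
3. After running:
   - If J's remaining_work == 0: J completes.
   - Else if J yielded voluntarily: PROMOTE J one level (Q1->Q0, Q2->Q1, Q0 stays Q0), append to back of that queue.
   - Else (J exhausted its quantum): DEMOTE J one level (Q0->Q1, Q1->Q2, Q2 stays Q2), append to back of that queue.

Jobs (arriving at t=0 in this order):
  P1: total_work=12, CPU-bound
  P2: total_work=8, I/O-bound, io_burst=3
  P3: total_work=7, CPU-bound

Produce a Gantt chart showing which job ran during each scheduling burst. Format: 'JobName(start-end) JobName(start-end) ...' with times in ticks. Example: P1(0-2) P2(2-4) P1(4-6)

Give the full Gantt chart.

t=0-3: P1@Q0 runs 3, rem=9, quantum used, demote→Q1. Q0=[P2,P3] Q1=[P1] Q2=[]
t=3-6: P2@Q0 runs 3, rem=5, I/O yield, promote→Q0. Q0=[P3,P2] Q1=[P1] Q2=[]
t=6-9: P3@Q0 runs 3, rem=4, quantum used, demote→Q1. Q0=[P2] Q1=[P1,P3] Q2=[]
t=9-12: P2@Q0 runs 3, rem=2, I/O yield, promote→Q0. Q0=[P2] Q1=[P1,P3] Q2=[]
t=12-14: P2@Q0 runs 2, rem=0, completes. Q0=[] Q1=[P1,P3] Q2=[]
t=14-19: P1@Q1 runs 5, rem=4, quantum used, demote→Q2. Q0=[] Q1=[P3] Q2=[P1]
t=19-23: P3@Q1 runs 4, rem=0, completes. Q0=[] Q1=[] Q2=[P1]
t=23-27: P1@Q2 runs 4, rem=0, completes. Q0=[] Q1=[] Q2=[]

Answer: P1(0-3) P2(3-6) P3(6-9) P2(9-12) P2(12-14) P1(14-19) P3(19-23) P1(23-27)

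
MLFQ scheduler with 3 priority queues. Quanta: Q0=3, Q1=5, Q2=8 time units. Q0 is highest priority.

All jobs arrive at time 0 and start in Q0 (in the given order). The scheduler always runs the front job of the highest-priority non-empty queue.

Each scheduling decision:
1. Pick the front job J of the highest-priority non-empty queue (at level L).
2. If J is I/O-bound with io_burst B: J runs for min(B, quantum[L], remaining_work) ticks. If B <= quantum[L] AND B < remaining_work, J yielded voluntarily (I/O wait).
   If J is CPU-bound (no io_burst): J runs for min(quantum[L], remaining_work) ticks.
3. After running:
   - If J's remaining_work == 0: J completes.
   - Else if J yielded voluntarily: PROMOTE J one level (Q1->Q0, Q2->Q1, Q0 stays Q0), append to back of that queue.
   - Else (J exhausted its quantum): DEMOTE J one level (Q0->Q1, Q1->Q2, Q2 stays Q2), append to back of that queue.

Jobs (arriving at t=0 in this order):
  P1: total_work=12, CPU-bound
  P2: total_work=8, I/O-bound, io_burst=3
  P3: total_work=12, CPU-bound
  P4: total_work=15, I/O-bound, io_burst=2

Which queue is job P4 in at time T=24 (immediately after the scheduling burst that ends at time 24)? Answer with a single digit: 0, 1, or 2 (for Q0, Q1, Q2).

t=0-3: P1@Q0 runs 3, rem=9, quantum used, demote→Q1. Q0=[P2,P3,P4] Q1=[P1] Q2=[]
t=3-6: P2@Q0 runs 3, rem=5, I/O yield, promote→Q0. Q0=[P3,P4,P2] Q1=[P1] Q2=[]
t=6-9: P3@Q0 runs 3, rem=9, quantum used, demote→Q1. Q0=[P4,P2] Q1=[P1,P3] Q2=[]
t=9-11: P4@Q0 runs 2, rem=13, I/O yield, promote→Q0. Q0=[P2,P4] Q1=[P1,P3] Q2=[]
t=11-14: P2@Q0 runs 3, rem=2, I/O yield, promote→Q0. Q0=[P4,P2] Q1=[P1,P3] Q2=[]
t=14-16: P4@Q0 runs 2, rem=11, I/O yield, promote→Q0. Q0=[P2,P4] Q1=[P1,P3] Q2=[]
t=16-18: P2@Q0 runs 2, rem=0, completes. Q0=[P4] Q1=[P1,P3] Q2=[]
t=18-20: P4@Q0 runs 2, rem=9, I/O yield, promote→Q0. Q0=[P4] Q1=[P1,P3] Q2=[]
t=20-22: P4@Q0 runs 2, rem=7, I/O yield, promote→Q0. Q0=[P4] Q1=[P1,P3] Q2=[]
t=22-24: P4@Q0 runs 2, rem=5, I/O yield, promote→Q0. Q0=[P4] Q1=[P1,P3] Q2=[]
t=24-26: P4@Q0 runs 2, rem=3, I/O yield, promote→Q0. Q0=[P4] Q1=[P1,P3] Q2=[]
t=26-28: P4@Q0 runs 2, rem=1, I/O yield, promote→Q0. Q0=[P4] Q1=[P1,P3] Q2=[]
t=28-29: P4@Q0 runs 1, rem=0, completes. Q0=[] Q1=[P1,P3] Q2=[]
t=29-34: P1@Q1 runs 5, rem=4, quantum used, demote→Q2. Q0=[] Q1=[P3] Q2=[P1]
t=34-39: P3@Q1 runs 5, rem=4, quantum used, demote→Q2. Q0=[] Q1=[] Q2=[P1,P3]
t=39-43: P1@Q2 runs 4, rem=0, completes. Q0=[] Q1=[] Q2=[P3]
t=43-47: P3@Q2 runs 4, rem=0, completes. Q0=[] Q1=[] Q2=[]

Answer: 0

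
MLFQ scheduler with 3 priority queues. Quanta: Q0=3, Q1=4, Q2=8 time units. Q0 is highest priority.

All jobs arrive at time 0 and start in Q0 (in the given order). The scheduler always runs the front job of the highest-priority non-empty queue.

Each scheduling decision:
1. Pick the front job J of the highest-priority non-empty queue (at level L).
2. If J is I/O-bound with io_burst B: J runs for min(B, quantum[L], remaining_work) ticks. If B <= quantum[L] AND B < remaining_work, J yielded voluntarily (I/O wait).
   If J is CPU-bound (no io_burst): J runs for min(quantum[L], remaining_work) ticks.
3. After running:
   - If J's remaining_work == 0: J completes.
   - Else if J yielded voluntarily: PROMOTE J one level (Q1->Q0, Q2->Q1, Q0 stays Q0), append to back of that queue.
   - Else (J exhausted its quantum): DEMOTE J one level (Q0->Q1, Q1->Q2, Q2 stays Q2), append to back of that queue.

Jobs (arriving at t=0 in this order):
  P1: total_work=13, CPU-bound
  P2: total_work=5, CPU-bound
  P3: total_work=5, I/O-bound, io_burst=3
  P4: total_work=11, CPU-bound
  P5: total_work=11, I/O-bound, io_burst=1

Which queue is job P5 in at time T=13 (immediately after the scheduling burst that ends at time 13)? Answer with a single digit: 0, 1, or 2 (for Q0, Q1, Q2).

t=0-3: P1@Q0 runs 3, rem=10, quantum used, demote→Q1. Q0=[P2,P3,P4,P5] Q1=[P1] Q2=[]
t=3-6: P2@Q0 runs 3, rem=2, quantum used, demote→Q1. Q0=[P3,P4,P5] Q1=[P1,P2] Q2=[]
t=6-9: P3@Q0 runs 3, rem=2, I/O yield, promote→Q0. Q0=[P4,P5,P3] Q1=[P1,P2] Q2=[]
t=9-12: P4@Q0 runs 3, rem=8, quantum used, demote→Q1. Q0=[P5,P3] Q1=[P1,P2,P4] Q2=[]
t=12-13: P5@Q0 runs 1, rem=10, I/O yield, promote→Q0. Q0=[P3,P5] Q1=[P1,P2,P4] Q2=[]
t=13-15: P3@Q0 runs 2, rem=0, completes. Q0=[P5] Q1=[P1,P2,P4] Q2=[]
t=15-16: P5@Q0 runs 1, rem=9, I/O yield, promote→Q0. Q0=[P5] Q1=[P1,P2,P4] Q2=[]
t=16-17: P5@Q0 runs 1, rem=8, I/O yield, promote→Q0. Q0=[P5] Q1=[P1,P2,P4] Q2=[]
t=17-18: P5@Q0 runs 1, rem=7, I/O yield, promote→Q0. Q0=[P5] Q1=[P1,P2,P4] Q2=[]
t=18-19: P5@Q0 runs 1, rem=6, I/O yield, promote→Q0. Q0=[P5] Q1=[P1,P2,P4] Q2=[]
t=19-20: P5@Q0 runs 1, rem=5, I/O yield, promote→Q0. Q0=[P5] Q1=[P1,P2,P4] Q2=[]
t=20-21: P5@Q0 runs 1, rem=4, I/O yield, promote→Q0. Q0=[P5] Q1=[P1,P2,P4] Q2=[]
t=21-22: P5@Q0 runs 1, rem=3, I/O yield, promote→Q0. Q0=[P5] Q1=[P1,P2,P4] Q2=[]
t=22-23: P5@Q0 runs 1, rem=2, I/O yield, promote→Q0. Q0=[P5] Q1=[P1,P2,P4] Q2=[]
t=23-24: P5@Q0 runs 1, rem=1, I/O yield, promote→Q0. Q0=[P5] Q1=[P1,P2,P4] Q2=[]
t=24-25: P5@Q0 runs 1, rem=0, completes. Q0=[] Q1=[P1,P2,P4] Q2=[]
t=25-29: P1@Q1 runs 4, rem=6, quantum used, demote→Q2. Q0=[] Q1=[P2,P4] Q2=[P1]
t=29-31: P2@Q1 runs 2, rem=0, completes. Q0=[] Q1=[P4] Q2=[P1]
t=31-35: P4@Q1 runs 4, rem=4, quantum used, demote→Q2. Q0=[] Q1=[] Q2=[P1,P4]
t=35-41: P1@Q2 runs 6, rem=0, completes. Q0=[] Q1=[] Q2=[P4]
t=41-45: P4@Q2 runs 4, rem=0, completes. Q0=[] Q1=[] Q2=[]

Answer: 0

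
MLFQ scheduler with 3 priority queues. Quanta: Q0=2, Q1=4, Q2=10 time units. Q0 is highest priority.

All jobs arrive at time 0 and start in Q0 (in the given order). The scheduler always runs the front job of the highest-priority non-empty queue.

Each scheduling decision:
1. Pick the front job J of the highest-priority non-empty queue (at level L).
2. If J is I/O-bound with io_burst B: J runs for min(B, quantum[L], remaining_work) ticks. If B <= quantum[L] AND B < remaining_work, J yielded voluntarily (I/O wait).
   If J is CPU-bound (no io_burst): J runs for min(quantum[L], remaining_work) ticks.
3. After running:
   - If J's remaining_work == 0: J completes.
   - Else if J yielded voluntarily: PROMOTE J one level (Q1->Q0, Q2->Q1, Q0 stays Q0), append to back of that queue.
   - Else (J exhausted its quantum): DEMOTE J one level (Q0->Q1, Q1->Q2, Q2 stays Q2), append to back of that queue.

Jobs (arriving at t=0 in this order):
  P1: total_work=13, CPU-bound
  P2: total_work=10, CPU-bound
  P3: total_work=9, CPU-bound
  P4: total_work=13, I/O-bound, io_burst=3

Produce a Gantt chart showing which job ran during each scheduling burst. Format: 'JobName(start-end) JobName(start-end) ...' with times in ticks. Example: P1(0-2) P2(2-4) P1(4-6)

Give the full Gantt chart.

t=0-2: P1@Q0 runs 2, rem=11, quantum used, demote→Q1. Q0=[P2,P3,P4] Q1=[P1] Q2=[]
t=2-4: P2@Q0 runs 2, rem=8, quantum used, demote→Q1. Q0=[P3,P4] Q1=[P1,P2] Q2=[]
t=4-6: P3@Q0 runs 2, rem=7, quantum used, demote→Q1. Q0=[P4] Q1=[P1,P2,P3] Q2=[]
t=6-8: P4@Q0 runs 2, rem=11, quantum used, demote→Q1. Q0=[] Q1=[P1,P2,P3,P4] Q2=[]
t=8-12: P1@Q1 runs 4, rem=7, quantum used, demote→Q2. Q0=[] Q1=[P2,P3,P4] Q2=[P1]
t=12-16: P2@Q1 runs 4, rem=4, quantum used, demote→Q2. Q0=[] Q1=[P3,P4] Q2=[P1,P2]
t=16-20: P3@Q1 runs 4, rem=3, quantum used, demote→Q2. Q0=[] Q1=[P4] Q2=[P1,P2,P3]
t=20-23: P4@Q1 runs 3, rem=8, I/O yield, promote→Q0. Q0=[P4] Q1=[] Q2=[P1,P2,P3]
t=23-25: P4@Q0 runs 2, rem=6, quantum used, demote→Q1. Q0=[] Q1=[P4] Q2=[P1,P2,P3]
t=25-28: P4@Q1 runs 3, rem=3, I/O yield, promote→Q0. Q0=[P4] Q1=[] Q2=[P1,P2,P3]
t=28-30: P4@Q0 runs 2, rem=1, quantum used, demote→Q1. Q0=[] Q1=[P4] Q2=[P1,P2,P3]
t=30-31: P4@Q1 runs 1, rem=0, completes. Q0=[] Q1=[] Q2=[P1,P2,P3]
t=31-38: P1@Q2 runs 7, rem=0, completes. Q0=[] Q1=[] Q2=[P2,P3]
t=38-42: P2@Q2 runs 4, rem=0, completes. Q0=[] Q1=[] Q2=[P3]
t=42-45: P3@Q2 runs 3, rem=0, completes. Q0=[] Q1=[] Q2=[]

Answer: P1(0-2) P2(2-4) P3(4-6) P4(6-8) P1(8-12) P2(12-16) P3(16-20) P4(20-23) P4(23-25) P4(25-28) P4(28-30) P4(30-31) P1(31-38) P2(38-42) P3(42-45)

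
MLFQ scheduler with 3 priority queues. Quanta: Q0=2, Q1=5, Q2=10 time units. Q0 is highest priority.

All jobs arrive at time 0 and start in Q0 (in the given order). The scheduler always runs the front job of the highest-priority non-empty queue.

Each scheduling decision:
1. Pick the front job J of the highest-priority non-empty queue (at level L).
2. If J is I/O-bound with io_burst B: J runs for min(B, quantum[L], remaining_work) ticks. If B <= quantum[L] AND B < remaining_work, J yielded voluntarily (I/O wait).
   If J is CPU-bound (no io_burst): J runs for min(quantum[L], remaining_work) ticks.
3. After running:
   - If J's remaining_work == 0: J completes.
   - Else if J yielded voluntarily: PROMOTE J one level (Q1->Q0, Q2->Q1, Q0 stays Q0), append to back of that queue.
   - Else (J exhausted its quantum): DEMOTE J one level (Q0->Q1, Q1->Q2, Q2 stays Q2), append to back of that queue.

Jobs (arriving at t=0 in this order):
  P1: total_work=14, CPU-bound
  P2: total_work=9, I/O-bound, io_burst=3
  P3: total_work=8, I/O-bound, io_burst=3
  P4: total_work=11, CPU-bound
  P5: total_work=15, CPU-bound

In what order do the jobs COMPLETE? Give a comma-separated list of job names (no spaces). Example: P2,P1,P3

Answer: P2,P3,P1,P4,P5

Derivation:
t=0-2: P1@Q0 runs 2, rem=12, quantum used, demote→Q1. Q0=[P2,P3,P4,P5] Q1=[P1] Q2=[]
t=2-4: P2@Q0 runs 2, rem=7, quantum used, demote→Q1. Q0=[P3,P4,P5] Q1=[P1,P2] Q2=[]
t=4-6: P3@Q0 runs 2, rem=6, quantum used, demote→Q1. Q0=[P4,P5] Q1=[P1,P2,P3] Q2=[]
t=6-8: P4@Q0 runs 2, rem=9, quantum used, demote→Q1. Q0=[P5] Q1=[P1,P2,P3,P4] Q2=[]
t=8-10: P5@Q0 runs 2, rem=13, quantum used, demote→Q1. Q0=[] Q1=[P1,P2,P3,P4,P5] Q2=[]
t=10-15: P1@Q1 runs 5, rem=7, quantum used, demote→Q2. Q0=[] Q1=[P2,P3,P4,P5] Q2=[P1]
t=15-18: P2@Q1 runs 3, rem=4, I/O yield, promote→Q0. Q0=[P2] Q1=[P3,P4,P5] Q2=[P1]
t=18-20: P2@Q0 runs 2, rem=2, quantum used, demote→Q1. Q0=[] Q1=[P3,P4,P5,P2] Q2=[P1]
t=20-23: P3@Q1 runs 3, rem=3, I/O yield, promote→Q0. Q0=[P3] Q1=[P4,P5,P2] Q2=[P1]
t=23-25: P3@Q0 runs 2, rem=1, quantum used, demote→Q1. Q0=[] Q1=[P4,P5,P2,P3] Q2=[P1]
t=25-30: P4@Q1 runs 5, rem=4, quantum used, demote→Q2. Q0=[] Q1=[P5,P2,P3] Q2=[P1,P4]
t=30-35: P5@Q1 runs 5, rem=8, quantum used, demote→Q2. Q0=[] Q1=[P2,P3] Q2=[P1,P4,P5]
t=35-37: P2@Q1 runs 2, rem=0, completes. Q0=[] Q1=[P3] Q2=[P1,P4,P5]
t=37-38: P3@Q1 runs 1, rem=0, completes. Q0=[] Q1=[] Q2=[P1,P4,P5]
t=38-45: P1@Q2 runs 7, rem=0, completes. Q0=[] Q1=[] Q2=[P4,P5]
t=45-49: P4@Q2 runs 4, rem=0, completes. Q0=[] Q1=[] Q2=[P5]
t=49-57: P5@Q2 runs 8, rem=0, completes. Q0=[] Q1=[] Q2=[]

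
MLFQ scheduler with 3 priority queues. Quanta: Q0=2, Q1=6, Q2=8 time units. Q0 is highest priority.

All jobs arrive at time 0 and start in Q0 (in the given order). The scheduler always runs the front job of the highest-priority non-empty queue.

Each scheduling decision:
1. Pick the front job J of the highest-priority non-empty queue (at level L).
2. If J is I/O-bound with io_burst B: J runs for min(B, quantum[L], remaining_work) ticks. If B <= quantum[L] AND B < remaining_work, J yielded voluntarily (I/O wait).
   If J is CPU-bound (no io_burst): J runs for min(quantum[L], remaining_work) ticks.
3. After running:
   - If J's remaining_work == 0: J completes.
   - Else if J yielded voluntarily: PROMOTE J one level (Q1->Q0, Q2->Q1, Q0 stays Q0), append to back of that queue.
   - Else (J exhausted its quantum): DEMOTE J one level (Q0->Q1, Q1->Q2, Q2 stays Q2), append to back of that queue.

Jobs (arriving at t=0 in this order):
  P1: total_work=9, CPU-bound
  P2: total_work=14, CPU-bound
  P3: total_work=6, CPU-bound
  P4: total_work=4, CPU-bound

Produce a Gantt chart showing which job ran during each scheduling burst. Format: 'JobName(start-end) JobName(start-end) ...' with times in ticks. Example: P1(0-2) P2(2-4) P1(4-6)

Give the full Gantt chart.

Answer: P1(0-2) P2(2-4) P3(4-6) P4(6-8) P1(8-14) P2(14-20) P3(20-24) P4(24-26) P1(26-27) P2(27-33)

Derivation:
t=0-2: P1@Q0 runs 2, rem=7, quantum used, demote→Q1. Q0=[P2,P3,P4] Q1=[P1] Q2=[]
t=2-4: P2@Q0 runs 2, rem=12, quantum used, demote→Q1. Q0=[P3,P4] Q1=[P1,P2] Q2=[]
t=4-6: P3@Q0 runs 2, rem=4, quantum used, demote→Q1. Q0=[P4] Q1=[P1,P2,P3] Q2=[]
t=6-8: P4@Q0 runs 2, rem=2, quantum used, demote→Q1. Q0=[] Q1=[P1,P2,P3,P4] Q2=[]
t=8-14: P1@Q1 runs 6, rem=1, quantum used, demote→Q2. Q0=[] Q1=[P2,P3,P4] Q2=[P1]
t=14-20: P2@Q1 runs 6, rem=6, quantum used, demote→Q2. Q0=[] Q1=[P3,P4] Q2=[P1,P2]
t=20-24: P3@Q1 runs 4, rem=0, completes. Q0=[] Q1=[P4] Q2=[P1,P2]
t=24-26: P4@Q1 runs 2, rem=0, completes. Q0=[] Q1=[] Q2=[P1,P2]
t=26-27: P1@Q2 runs 1, rem=0, completes. Q0=[] Q1=[] Q2=[P2]
t=27-33: P2@Q2 runs 6, rem=0, completes. Q0=[] Q1=[] Q2=[]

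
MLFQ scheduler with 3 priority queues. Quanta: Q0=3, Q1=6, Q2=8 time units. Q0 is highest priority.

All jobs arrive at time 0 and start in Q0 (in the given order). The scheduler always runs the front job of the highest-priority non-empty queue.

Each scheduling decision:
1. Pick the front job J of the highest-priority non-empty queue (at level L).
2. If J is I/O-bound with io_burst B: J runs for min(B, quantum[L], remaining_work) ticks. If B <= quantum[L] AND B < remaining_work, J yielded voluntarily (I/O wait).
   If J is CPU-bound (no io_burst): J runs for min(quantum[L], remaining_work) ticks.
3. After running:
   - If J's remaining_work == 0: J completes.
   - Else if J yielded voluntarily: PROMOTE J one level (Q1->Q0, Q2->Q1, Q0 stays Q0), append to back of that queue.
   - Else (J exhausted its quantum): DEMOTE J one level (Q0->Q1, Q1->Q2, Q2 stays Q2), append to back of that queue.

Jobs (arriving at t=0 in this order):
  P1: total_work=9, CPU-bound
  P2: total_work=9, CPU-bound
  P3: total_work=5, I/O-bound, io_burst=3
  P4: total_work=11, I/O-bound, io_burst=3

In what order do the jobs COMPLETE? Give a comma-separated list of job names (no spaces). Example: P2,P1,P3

t=0-3: P1@Q0 runs 3, rem=6, quantum used, demote→Q1. Q0=[P2,P3,P4] Q1=[P1] Q2=[]
t=3-6: P2@Q0 runs 3, rem=6, quantum used, demote→Q1. Q0=[P3,P4] Q1=[P1,P2] Q2=[]
t=6-9: P3@Q0 runs 3, rem=2, I/O yield, promote→Q0. Q0=[P4,P3] Q1=[P1,P2] Q2=[]
t=9-12: P4@Q0 runs 3, rem=8, I/O yield, promote→Q0. Q0=[P3,P4] Q1=[P1,P2] Q2=[]
t=12-14: P3@Q0 runs 2, rem=0, completes. Q0=[P4] Q1=[P1,P2] Q2=[]
t=14-17: P4@Q0 runs 3, rem=5, I/O yield, promote→Q0. Q0=[P4] Q1=[P1,P2] Q2=[]
t=17-20: P4@Q0 runs 3, rem=2, I/O yield, promote→Q0. Q0=[P4] Q1=[P1,P2] Q2=[]
t=20-22: P4@Q0 runs 2, rem=0, completes. Q0=[] Q1=[P1,P2] Q2=[]
t=22-28: P1@Q1 runs 6, rem=0, completes. Q0=[] Q1=[P2] Q2=[]
t=28-34: P2@Q1 runs 6, rem=0, completes. Q0=[] Q1=[] Q2=[]

Answer: P3,P4,P1,P2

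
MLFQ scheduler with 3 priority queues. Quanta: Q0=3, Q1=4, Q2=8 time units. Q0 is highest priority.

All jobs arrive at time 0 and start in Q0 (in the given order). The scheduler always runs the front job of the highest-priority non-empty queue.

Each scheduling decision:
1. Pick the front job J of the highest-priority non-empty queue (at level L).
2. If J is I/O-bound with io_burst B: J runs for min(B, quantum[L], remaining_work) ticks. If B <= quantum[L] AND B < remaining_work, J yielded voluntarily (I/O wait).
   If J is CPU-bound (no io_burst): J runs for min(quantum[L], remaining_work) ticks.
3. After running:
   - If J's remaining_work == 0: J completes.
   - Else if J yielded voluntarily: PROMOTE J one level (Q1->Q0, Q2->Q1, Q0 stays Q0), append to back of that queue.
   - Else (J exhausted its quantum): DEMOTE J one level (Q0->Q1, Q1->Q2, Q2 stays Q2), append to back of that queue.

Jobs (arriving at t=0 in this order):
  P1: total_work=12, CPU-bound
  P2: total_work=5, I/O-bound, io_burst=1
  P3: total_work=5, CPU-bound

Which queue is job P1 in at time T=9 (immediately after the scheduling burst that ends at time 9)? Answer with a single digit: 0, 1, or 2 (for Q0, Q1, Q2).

Answer: 1

Derivation:
t=0-3: P1@Q0 runs 3, rem=9, quantum used, demote→Q1. Q0=[P2,P3] Q1=[P1] Q2=[]
t=3-4: P2@Q0 runs 1, rem=4, I/O yield, promote→Q0. Q0=[P3,P2] Q1=[P1] Q2=[]
t=4-7: P3@Q0 runs 3, rem=2, quantum used, demote→Q1. Q0=[P2] Q1=[P1,P3] Q2=[]
t=7-8: P2@Q0 runs 1, rem=3, I/O yield, promote→Q0. Q0=[P2] Q1=[P1,P3] Q2=[]
t=8-9: P2@Q0 runs 1, rem=2, I/O yield, promote→Q0. Q0=[P2] Q1=[P1,P3] Q2=[]
t=9-10: P2@Q0 runs 1, rem=1, I/O yield, promote→Q0. Q0=[P2] Q1=[P1,P3] Q2=[]
t=10-11: P2@Q0 runs 1, rem=0, completes. Q0=[] Q1=[P1,P3] Q2=[]
t=11-15: P1@Q1 runs 4, rem=5, quantum used, demote→Q2. Q0=[] Q1=[P3] Q2=[P1]
t=15-17: P3@Q1 runs 2, rem=0, completes. Q0=[] Q1=[] Q2=[P1]
t=17-22: P1@Q2 runs 5, rem=0, completes. Q0=[] Q1=[] Q2=[]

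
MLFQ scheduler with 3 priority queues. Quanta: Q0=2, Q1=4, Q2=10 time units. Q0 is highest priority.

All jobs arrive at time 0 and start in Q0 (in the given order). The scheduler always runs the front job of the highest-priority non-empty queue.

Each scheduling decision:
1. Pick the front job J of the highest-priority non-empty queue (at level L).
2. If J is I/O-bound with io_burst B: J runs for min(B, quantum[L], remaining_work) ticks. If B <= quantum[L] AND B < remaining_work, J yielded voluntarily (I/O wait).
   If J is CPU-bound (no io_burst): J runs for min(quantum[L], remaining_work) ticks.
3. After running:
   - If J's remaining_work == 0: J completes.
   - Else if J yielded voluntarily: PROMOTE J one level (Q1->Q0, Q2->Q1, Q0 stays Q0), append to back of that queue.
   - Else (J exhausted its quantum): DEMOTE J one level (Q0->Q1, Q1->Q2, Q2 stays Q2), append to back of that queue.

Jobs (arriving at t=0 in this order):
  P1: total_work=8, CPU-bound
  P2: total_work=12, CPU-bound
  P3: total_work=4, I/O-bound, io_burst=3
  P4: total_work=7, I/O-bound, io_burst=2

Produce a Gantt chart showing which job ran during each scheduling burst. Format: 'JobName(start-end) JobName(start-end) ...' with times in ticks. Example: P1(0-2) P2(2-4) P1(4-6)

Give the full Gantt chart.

Answer: P1(0-2) P2(2-4) P3(4-6) P4(6-8) P4(8-10) P4(10-12) P4(12-13) P1(13-17) P2(17-21) P3(21-23) P1(23-25) P2(25-31)

Derivation:
t=0-2: P1@Q0 runs 2, rem=6, quantum used, demote→Q1. Q0=[P2,P3,P4] Q1=[P1] Q2=[]
t=2-4: P2@Q0 runs 2, rem=10, quantum used, demote→Q1. Q0=[P3,P4] Q1=[P1,P2] Q2=[]
t=4-6: P3@Q0 runs 2, rem=2, quantum used, demote→Q1. Q0=[P4] Q1=[P1,P2,P3] Q2=[]
t=6-8: P4@Q0 runs 2, rem=5, I/O yield, promote→Q0. Q0=[P4] Q1=[P1,P2,P3] Q2=[]
t=8-10: P4@Q0 runs 2, rem=3, I/O yield, promote→Q0. Q0=[P4] Q1=[P1,P2,P3] Q2=[]
t=10-12: P4@Q0 runs 2, rem=1, I/O yield, promote→Q0. Q0=[P4] Q1=[P1,P2,P3] Q2=[]
t=12-13: P4@Q0 runs 1, rem=0, completes. Q0=[] Q1=[P1,P2,P3] Q2=[]
t=13-17: P1@Q1 runs 4, rem=2, quantum used, demote→Q2. Q0=[] Q1=[P2,P3] Q2=[P1]
t=17-21: P2@Q1 runs 4, rem=6, quantum used, demote→Q2. Q0=[] Q1=[P3] Q2=[P1,P2]
t=21-23: P3@Q1 runs 2, rem=0, completes. Q0=[] Q1=[] Q2=[P1,P2]
t=23-25: P1@Q2 runs 2, rem=0, completes. Q0=[] Q1=[] Q2=[P2]
t=25-31: P2@Q2 runs 6, rem=0, completes. Q0=[] Q1=[] Q2=[]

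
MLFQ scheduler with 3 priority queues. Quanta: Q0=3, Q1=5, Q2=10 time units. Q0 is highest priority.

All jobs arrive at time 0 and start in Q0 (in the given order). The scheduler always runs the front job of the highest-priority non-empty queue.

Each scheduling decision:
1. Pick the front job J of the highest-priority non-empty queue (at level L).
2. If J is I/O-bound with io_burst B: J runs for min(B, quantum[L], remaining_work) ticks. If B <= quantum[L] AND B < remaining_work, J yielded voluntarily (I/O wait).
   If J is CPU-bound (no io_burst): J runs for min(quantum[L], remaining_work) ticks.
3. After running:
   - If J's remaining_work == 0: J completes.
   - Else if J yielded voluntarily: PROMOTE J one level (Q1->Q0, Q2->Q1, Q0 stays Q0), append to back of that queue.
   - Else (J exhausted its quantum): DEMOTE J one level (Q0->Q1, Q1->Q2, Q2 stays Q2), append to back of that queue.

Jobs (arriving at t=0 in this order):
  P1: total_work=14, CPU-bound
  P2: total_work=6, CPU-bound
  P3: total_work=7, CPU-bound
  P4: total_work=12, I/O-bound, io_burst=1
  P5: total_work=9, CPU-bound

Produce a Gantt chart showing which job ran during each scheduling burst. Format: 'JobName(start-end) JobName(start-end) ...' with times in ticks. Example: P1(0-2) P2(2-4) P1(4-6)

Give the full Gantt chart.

t=0-3: P1@Q0 runs 3, rem=11, quantum used, demote→Q1. Q0=[P2,P3,P4,P5] Q1=[P1] Q2=[]
t=3-6: P2@Q0 runs 3, rem=3, quantum used, demote→Q1. Q0=[P3,P4,P5] Q1=[P1,P2] Q2=[]
t=6-9: P3@Q0 runs 3, rem=4, quantum used, demote→Q1. Q0=[P4,P5] Q1=[P1,P2,P3] Q2=[]
t=9-10: P4@Q0 runs 1, rem=11, I/O yield, promote→Q0. Q0=[P5,P4] Q1=[P1,P2,P3] Q2=[]
t=10-13: P5@Q0 runs 3, rem=6, quantum used, demote→Q1. Q0=[P4] Q1=[P1,P2,P3,P5] Q2=[]
t=13-14: P4@Q0 runs 1, rem=10, I/O yield, promote→Q0. Q0=[P4] Q1=[P1,P2,P3,P5] Q2=[]
t=14-15: P4@Q0 runs 1, rem=9, I/O yield, promote→Q0. Q0=[P4] Q1=[P1,P2,P3,P5] Q2=[]
t=15-16: P4@Q0 runs 1, rem=8, I/O yield, promote→Q0. Q0=[P4] Q1=[P1,P2,P3,P5] Q2=[]
t=16-17: P4@Q0 runs 1, rem=7, I/O yield, promote→Q0. Q0=[P4] Q1=[P1,P2,P3,P5] Q2=[]
t=17-18: P4@Q0 runs 1, rem=6, I/O yield, promote→Q0. Q0=[P4] Q1=[P1,P2,P3,P5] Q2=[]
t=18-19: P4@Q0 runs 1, rem=5, I/O yield, promote→Q0. Q0=[P4] Q1=[P1,P2,P3,P5] Q2=[]
t=19-20: P4@Q0 runs 1, rem=4, I/O yield, promote→Q0. Q0=[P4] Q1=[P1,P2,P3,P5] Q2=[]
t=20-21: P4@Q0 runs 1, rem=3, I/O yield, promote→Q0. Q0=[P4] Q1=[P1,P2,P3,P5] Q2=[]
t=21-22: P4@Q0 runs 1, rem=2, I/O yield, promote→Q0. Q0=[P4] Q1=[P1,P2,P3,P5] Q2=[]
t=22-23: P4@Q0 runs 1, rem=1, I/O yield, promote→Q0. Q0=[P4] Q1=[P1,P2,P3,P5] Q2=[]
t=23-24: P4@Q0 runs 1, rem=0, completes. Q0=[] Q1=[P1,P2,P3,P5] Q2=[]
t=24-29: P1@Q1 runs 5, rem=6, quantum used, demote→Q2. Q0=[] Q1=[P2,P3,P5] Q2=[P1]
t=29-32: P2@Q1 runs 3, rem=0, completes. Q0=[] Q1=[P3,P5] Q2=[P1]
t=32-36: P3@Q1 runs 4, rem=0, completes. Q0=[] Q1=[P5] Q2=[P1]
t=36-41: P5@Q1 runs 5, rem=1, quantum used, demote→Q2. Q0=[] Q1=[] Q2=[P1,P5]
t=41-47: P1@Q2 runs 6, rem=0, completes. Q0=[] Q1=[] Q2=[P5]
t=47-48: P5@Q2 runs 1, rem=0, completes. Q0=[] Q1=[] Q2=[]

Answer: P1(0-3) P2(3-6) P3(6-9) P4(9-10) P5(10-13) P4(13-14) P4(14-15) P4(15-16) P4(16-17) P4(17-18) P4(18-19) P4(19-20) P4(20-21) P4(21-22) P4(22-23) P4(23-24) P1(24-29) P2(29-32) P3(32-36) P5(36-41) P1(41-47) P5(47-48)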